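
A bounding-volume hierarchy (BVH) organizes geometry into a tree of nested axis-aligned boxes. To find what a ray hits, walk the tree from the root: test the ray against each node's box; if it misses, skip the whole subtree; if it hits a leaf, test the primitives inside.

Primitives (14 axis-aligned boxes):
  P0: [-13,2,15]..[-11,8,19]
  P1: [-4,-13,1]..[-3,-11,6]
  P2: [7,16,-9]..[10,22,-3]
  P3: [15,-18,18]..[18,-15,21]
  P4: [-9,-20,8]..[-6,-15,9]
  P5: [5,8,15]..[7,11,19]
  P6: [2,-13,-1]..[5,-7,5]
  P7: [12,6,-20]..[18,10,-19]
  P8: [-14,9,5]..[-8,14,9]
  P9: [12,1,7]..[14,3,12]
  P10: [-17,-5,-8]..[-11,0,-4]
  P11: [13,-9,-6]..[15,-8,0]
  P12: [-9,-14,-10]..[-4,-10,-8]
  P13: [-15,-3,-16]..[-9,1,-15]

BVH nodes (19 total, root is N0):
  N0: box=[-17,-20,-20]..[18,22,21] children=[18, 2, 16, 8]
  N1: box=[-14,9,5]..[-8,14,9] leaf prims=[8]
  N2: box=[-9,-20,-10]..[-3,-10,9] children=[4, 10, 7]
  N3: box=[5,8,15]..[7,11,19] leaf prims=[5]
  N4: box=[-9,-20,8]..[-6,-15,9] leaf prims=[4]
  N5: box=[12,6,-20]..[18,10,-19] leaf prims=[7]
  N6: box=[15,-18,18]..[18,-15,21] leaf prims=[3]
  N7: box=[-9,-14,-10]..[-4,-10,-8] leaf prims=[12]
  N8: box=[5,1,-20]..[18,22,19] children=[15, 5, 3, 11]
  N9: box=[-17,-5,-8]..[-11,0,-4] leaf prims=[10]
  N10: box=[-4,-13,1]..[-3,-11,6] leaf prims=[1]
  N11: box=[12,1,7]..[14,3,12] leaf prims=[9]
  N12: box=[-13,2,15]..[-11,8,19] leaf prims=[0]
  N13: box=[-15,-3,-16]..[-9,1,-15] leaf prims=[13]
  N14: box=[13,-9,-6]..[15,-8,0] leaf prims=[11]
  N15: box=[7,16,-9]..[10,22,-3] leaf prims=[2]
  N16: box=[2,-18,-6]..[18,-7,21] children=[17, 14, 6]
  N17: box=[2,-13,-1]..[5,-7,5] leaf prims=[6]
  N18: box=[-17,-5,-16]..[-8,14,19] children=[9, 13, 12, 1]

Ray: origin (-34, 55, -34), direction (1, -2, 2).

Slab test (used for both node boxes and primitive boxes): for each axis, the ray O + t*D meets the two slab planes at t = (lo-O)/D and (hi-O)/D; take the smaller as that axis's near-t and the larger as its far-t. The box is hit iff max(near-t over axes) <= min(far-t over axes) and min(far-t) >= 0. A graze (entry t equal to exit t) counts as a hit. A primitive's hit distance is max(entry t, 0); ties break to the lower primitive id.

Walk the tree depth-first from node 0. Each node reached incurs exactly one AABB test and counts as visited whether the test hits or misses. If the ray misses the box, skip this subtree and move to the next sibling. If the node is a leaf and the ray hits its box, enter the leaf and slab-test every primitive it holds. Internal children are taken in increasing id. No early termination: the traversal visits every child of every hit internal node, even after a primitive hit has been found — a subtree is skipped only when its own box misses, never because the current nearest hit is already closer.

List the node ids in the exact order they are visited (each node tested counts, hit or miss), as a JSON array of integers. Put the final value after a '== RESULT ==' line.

Walk:
N0 x:[17,52] y:[33/2,75/2] z:[7,55/2] -> hit [17,55/2], descend [2, 8, 16, 18]
  N2 x:[25,31] y:[65/2,75/2] z:[12,43/2] -> miss, prune
  N8 x:[39,52] y:[33/2,27] z:[7,53/2] -> miss, prune
  N16 x:[36,52] y:[31,73/2] z:[14,55/2] -> miss, prune
  N18 x:[17,26] y:[41/2,30] z:[9,53/2] -> hit [41/2,26], descend [1, 9, 12, 13]
    N1 x:[20,26] y:[41/2,23] z:[39/2,43/2] -> hit [41/2,43/2] leaf, test {P8@t=41/2}
    N9 x:[17,23] y:[55/2,30] z:[13,15] -> miss, prune
    N12 x:[21,23] y:[47/2,53/2] z:[49/2,53/2] -> miss, prune
    N13 x:[19,25] y:[27,29] z:[9,19/2] -> miss, prune

Visited [0, 2, 8, 16, 18, 1, 9, 12, 13]. Tests: 9 box, 1 leaf. Nearest: P8.

== RESULT ==
[0, 2, 8, 16, 18, 1, 9, 12, 13]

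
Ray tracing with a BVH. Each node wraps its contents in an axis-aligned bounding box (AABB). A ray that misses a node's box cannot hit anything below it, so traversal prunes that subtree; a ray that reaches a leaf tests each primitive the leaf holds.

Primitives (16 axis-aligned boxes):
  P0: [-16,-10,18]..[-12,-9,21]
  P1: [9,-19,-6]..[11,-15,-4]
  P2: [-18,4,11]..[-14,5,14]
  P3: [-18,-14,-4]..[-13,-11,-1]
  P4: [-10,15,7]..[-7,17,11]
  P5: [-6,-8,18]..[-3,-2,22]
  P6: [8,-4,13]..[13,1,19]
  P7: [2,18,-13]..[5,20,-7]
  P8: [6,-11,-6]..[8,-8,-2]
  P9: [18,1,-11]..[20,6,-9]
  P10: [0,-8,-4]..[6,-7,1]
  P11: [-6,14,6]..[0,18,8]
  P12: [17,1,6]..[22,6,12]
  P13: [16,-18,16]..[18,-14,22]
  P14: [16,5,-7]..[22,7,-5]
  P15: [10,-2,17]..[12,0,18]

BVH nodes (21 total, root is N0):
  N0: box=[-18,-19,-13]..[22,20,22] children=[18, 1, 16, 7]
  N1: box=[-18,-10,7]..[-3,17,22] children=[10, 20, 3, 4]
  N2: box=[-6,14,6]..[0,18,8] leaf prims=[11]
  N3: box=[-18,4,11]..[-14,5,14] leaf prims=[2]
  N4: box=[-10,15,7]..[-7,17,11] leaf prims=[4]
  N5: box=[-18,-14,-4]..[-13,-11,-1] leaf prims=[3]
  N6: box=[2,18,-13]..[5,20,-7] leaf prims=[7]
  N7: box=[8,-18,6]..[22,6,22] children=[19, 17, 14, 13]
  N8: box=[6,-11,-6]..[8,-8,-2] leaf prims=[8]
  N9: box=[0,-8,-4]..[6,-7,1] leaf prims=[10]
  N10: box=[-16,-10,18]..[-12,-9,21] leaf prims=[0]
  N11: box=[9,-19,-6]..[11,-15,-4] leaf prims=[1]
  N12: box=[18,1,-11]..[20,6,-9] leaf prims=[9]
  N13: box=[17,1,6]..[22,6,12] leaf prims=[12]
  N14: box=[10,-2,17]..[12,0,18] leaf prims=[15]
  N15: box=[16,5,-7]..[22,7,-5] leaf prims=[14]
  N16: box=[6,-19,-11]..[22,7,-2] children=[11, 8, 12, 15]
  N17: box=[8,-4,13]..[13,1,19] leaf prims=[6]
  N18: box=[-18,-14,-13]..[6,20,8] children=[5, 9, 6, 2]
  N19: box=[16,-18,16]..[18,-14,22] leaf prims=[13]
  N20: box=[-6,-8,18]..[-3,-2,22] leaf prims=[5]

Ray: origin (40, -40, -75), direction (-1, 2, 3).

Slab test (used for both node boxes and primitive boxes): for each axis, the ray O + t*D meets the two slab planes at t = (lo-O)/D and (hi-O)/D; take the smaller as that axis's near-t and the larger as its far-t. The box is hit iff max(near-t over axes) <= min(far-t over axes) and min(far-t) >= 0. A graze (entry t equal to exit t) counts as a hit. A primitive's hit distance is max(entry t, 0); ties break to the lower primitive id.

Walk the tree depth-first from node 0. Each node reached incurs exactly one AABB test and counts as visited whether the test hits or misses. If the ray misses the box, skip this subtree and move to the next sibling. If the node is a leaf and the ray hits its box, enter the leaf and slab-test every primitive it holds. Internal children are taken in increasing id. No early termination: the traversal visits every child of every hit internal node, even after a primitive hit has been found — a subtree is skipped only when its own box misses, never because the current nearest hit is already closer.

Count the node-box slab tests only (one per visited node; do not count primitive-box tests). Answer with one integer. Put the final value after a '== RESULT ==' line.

Traverse from the root:
N0 x:[18,58] y:[21/2,30] z:[62/3,97/3] -> hit [62/3,30], descend [1, 7, 16, 18]
  N1 x:[43,58] y:[15,57/2] z:[82/3,97/3] -> miss, prune
  N7 x:[18,32] y:[11,23] z:[27,97/3] -> miss, prune
  N16 x:[18,34] y:[21/2,47/2] z:[64/3,73/3] -> hit [64/3,47/2], descend [8, 11, 12, 15]
    N8 x:[32,34] y:[29/2,16] z:[23,73/3] -> miss, prune
    N11 x:[29,31] y:[21/2,25/2] z:[23,71/3] -> miss, prune
    N12 x:[20,22] y:[41/2,23] z:[64/3,22] -> hit [64/3,22] leaf, test {P9@t=64/3}
    N15 x:[18,24] y:[45/2,47/2] z:[68/3,70/3] -> hit [68/3,70/3] leaf, test {P14@t=68/3}
  N18 x:[34,58] y:[13,30] z:[62/3,83/3] -> miss, prune

Visited [0, 1, 7, 16, 8, 11, 12, 15, 18]. Tests: 9 box, 2 leaf. Nearest: P9.

== RESULT ==
9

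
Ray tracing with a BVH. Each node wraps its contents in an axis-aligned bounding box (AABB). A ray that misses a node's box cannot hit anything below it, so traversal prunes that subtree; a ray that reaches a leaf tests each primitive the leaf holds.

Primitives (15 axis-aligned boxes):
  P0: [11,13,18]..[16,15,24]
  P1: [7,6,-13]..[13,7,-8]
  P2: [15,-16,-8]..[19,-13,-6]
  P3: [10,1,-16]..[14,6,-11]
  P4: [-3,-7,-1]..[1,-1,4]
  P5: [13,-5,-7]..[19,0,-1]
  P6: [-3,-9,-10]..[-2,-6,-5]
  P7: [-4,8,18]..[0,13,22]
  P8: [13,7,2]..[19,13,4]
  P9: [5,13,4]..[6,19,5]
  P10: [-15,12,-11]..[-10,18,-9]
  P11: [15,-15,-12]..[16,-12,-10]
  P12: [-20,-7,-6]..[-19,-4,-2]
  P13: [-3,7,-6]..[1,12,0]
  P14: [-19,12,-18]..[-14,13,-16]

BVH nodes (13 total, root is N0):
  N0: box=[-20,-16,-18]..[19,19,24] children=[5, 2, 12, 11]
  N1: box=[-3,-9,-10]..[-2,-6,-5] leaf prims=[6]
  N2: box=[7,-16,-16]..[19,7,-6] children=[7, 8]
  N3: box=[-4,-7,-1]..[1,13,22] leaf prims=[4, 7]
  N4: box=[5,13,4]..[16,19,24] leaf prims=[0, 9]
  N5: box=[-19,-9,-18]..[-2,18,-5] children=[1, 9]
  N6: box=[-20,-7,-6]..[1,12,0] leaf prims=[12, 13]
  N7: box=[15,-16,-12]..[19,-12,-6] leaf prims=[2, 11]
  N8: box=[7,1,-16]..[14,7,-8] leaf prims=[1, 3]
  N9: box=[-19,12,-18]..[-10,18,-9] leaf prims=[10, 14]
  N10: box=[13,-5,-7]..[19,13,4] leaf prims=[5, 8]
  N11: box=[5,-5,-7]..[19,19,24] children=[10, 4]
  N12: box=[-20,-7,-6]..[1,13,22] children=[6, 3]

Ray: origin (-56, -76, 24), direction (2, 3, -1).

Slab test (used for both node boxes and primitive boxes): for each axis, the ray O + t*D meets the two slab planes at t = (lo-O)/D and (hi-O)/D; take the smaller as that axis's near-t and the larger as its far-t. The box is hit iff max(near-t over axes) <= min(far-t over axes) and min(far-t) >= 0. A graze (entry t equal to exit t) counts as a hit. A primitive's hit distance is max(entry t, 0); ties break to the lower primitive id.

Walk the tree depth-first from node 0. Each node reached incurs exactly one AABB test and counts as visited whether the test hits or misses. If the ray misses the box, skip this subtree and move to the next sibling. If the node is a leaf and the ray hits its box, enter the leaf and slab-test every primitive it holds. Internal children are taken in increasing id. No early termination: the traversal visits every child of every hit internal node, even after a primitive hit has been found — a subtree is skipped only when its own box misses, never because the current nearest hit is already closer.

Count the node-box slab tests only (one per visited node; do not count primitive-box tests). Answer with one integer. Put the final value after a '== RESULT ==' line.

Walk:
N0 x:[18,75/2] y:[20,95/3] z:[0,42] -> hit [20,95/3], descend [2, 5, 11, 12]
  N2 x:[63/2,75/2] y:[20,83/3] z:[30,40] -> miss, prune
  N5 x:[37/2,27] y:[67/3,94/3] z:[29,42] -> miss, prune
  N11 x:[61/2,75/2] y:[71/3,95/3] z:[0,31] -> hit [61/2,31], descend [4, 10]
    N4 x:[61/2,36] y:[89/3,95/3] z:[0,20] -> miss, prune
    N10 x:[69/2,75/2] y:[71/3,89/3] z:[20,31] -> miss, prune
  N12 x:[18,57/2] y:[23,89/3] z:[2,30] -> hit [23,57/2], descend [3, 6]
    N3 x:[26,57/2] y:[23,89/3] z:[2,25] -> miss, prune
    N6 x:[18,57/2] y:[23,88/3] z:[24,30] -> hit [24,57/2] leaf, test {P12(miss), P13@t=83/3}

order=[0, 2, 5, 11, 4, 10, 12, 3, 6]  |boxes|=9  |leaves|=1  hit=P13

== RESULT ==
9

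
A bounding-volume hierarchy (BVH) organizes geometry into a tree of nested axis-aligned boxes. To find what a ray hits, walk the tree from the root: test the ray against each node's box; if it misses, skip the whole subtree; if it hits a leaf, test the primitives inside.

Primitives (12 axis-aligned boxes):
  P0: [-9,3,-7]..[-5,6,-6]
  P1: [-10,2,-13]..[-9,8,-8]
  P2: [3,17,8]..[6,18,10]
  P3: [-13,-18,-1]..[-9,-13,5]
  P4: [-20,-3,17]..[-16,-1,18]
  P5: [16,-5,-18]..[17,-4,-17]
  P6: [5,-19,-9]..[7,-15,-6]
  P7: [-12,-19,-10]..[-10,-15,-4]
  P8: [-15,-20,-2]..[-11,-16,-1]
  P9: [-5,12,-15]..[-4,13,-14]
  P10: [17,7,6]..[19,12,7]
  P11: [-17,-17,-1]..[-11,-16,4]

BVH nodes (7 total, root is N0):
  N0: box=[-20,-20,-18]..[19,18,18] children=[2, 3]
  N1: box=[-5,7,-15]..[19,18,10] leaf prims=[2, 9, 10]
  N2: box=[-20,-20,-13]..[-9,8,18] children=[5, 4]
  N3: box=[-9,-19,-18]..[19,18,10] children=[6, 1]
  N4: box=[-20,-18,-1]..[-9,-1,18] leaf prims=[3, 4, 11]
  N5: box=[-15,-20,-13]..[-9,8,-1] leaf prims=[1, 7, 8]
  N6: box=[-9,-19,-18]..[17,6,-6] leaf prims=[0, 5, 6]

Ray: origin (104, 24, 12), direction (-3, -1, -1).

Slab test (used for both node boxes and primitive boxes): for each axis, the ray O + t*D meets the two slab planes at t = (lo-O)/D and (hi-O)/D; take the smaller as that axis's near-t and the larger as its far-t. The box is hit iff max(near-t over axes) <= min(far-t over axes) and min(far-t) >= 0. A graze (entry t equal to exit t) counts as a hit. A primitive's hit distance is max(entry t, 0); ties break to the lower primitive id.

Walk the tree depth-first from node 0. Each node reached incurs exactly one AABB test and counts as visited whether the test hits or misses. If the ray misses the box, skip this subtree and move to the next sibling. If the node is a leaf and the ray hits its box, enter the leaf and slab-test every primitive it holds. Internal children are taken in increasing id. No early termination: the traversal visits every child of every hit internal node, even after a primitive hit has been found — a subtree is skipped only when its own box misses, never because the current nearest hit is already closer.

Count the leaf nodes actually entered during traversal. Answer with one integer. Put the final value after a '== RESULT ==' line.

Trace the traversal:
N0 x:[85/3,124/3] y:[6,44] z:[-6,30] -> hit [85/3,30], descend [2, 3]
  N2 x:[113/3,124/3] y:[16,44] z:[-6,25] -> miss, prune
  N3 x:[85/3,113/3] y:[6,43] z:[2,30] -> hit [85/3,30], descend [1, 6]
    N1 x:[85/3,109/3] y:[6,17] z:[2,27] -> miss, prune
    N6 x:[29,113/3] y:[18,43] z:[18,30] -> hit [29,30] leaf, test {P0(miss), P5@t=29, P6(miss)}

order=[0, 2, 3, 1, 6]  |boxes|=5  |leaves|=1  hit=P5

== RESULT ==
1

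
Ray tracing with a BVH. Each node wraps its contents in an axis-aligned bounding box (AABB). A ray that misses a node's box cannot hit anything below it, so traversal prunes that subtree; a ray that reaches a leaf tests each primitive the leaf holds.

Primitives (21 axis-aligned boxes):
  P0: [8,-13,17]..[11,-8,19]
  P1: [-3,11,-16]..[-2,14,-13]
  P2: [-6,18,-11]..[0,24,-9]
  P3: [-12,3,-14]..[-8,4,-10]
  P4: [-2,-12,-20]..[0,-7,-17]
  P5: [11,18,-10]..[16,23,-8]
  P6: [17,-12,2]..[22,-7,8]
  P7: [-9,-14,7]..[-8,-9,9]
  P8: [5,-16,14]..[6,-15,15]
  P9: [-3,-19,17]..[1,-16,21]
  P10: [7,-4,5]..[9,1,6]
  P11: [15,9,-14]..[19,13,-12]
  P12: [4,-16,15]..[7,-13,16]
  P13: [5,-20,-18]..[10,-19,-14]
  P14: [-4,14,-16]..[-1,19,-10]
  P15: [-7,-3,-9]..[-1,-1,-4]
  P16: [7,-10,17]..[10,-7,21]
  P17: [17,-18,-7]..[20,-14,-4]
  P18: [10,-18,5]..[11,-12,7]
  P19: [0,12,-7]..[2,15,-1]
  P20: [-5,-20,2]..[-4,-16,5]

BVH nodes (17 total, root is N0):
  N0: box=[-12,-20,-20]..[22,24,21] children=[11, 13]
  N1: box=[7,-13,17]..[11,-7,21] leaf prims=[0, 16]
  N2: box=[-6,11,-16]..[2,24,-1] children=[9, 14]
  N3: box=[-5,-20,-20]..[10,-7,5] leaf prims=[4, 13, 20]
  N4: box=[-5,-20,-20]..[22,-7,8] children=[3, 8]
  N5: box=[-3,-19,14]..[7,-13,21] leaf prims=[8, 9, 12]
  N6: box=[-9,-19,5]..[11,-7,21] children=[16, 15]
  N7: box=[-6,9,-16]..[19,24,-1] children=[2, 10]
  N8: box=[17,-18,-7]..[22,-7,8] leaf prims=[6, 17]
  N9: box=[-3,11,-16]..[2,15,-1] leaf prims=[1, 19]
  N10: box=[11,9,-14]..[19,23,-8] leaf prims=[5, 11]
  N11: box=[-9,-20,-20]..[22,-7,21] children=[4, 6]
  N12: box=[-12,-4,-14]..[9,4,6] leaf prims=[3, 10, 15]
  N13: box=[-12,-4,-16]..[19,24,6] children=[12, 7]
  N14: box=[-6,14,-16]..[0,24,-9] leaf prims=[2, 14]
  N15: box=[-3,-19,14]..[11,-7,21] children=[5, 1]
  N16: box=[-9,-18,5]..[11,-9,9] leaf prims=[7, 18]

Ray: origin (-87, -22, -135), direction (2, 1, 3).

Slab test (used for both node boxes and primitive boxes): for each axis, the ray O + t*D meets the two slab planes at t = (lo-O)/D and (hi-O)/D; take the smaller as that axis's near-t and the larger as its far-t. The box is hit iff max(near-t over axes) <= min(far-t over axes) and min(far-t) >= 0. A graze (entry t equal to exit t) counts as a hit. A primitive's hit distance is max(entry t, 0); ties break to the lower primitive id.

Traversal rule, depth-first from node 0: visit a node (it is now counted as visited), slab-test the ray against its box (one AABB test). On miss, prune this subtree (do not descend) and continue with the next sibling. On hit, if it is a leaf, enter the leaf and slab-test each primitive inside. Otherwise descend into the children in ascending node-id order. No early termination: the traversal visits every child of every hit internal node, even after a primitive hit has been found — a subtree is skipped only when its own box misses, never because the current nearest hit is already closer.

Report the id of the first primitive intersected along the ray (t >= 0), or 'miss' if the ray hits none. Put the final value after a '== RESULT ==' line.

Walk:
N0 x:[75/2,109/2] y:[2,46] z:[115/3,52] -> hit [115/3,46], descend [11, 13]
  N11 x:[39,109/2] y:[2,15] z:[115/3,52] -> miss, prune
  N13 x:[75/2,53] y:[18,46] z:[119/3,47] -> hit [119/3,46], descend [7, 12]
    N7 x:[81/2,53] y:[31,46] z:[119/3,134/3] -> hit [81/2,134/3], descend [2, 10]
      N2 x:[81/2,89/2] y:[33,46] z:[119/3,134/3] -> hit [81/2,89/2], descend [9, 14]
        N9 x:[42,89/2] y:[33,37] z:[119/3,134/3] -> miss, prune
        N14 x:[81/2,87/2] y:[36,46] z:[119/3,42] -> hit [81/2,42] leaf, test {P2@t=124/3, P14(miss)}
      N10 x:[49,53] y:[31,45] z:[121/3,127/3] -> miss, prune
    N12 x:[75/2,48] y:[18,26] z:[121/3,47] -> miss, prune

Visited [0, 11, 13, 7, 2, 9, 14, 10, 12]. Tests: 9 box, 1 leaf. Nearest: P2.

== RESULT ==
2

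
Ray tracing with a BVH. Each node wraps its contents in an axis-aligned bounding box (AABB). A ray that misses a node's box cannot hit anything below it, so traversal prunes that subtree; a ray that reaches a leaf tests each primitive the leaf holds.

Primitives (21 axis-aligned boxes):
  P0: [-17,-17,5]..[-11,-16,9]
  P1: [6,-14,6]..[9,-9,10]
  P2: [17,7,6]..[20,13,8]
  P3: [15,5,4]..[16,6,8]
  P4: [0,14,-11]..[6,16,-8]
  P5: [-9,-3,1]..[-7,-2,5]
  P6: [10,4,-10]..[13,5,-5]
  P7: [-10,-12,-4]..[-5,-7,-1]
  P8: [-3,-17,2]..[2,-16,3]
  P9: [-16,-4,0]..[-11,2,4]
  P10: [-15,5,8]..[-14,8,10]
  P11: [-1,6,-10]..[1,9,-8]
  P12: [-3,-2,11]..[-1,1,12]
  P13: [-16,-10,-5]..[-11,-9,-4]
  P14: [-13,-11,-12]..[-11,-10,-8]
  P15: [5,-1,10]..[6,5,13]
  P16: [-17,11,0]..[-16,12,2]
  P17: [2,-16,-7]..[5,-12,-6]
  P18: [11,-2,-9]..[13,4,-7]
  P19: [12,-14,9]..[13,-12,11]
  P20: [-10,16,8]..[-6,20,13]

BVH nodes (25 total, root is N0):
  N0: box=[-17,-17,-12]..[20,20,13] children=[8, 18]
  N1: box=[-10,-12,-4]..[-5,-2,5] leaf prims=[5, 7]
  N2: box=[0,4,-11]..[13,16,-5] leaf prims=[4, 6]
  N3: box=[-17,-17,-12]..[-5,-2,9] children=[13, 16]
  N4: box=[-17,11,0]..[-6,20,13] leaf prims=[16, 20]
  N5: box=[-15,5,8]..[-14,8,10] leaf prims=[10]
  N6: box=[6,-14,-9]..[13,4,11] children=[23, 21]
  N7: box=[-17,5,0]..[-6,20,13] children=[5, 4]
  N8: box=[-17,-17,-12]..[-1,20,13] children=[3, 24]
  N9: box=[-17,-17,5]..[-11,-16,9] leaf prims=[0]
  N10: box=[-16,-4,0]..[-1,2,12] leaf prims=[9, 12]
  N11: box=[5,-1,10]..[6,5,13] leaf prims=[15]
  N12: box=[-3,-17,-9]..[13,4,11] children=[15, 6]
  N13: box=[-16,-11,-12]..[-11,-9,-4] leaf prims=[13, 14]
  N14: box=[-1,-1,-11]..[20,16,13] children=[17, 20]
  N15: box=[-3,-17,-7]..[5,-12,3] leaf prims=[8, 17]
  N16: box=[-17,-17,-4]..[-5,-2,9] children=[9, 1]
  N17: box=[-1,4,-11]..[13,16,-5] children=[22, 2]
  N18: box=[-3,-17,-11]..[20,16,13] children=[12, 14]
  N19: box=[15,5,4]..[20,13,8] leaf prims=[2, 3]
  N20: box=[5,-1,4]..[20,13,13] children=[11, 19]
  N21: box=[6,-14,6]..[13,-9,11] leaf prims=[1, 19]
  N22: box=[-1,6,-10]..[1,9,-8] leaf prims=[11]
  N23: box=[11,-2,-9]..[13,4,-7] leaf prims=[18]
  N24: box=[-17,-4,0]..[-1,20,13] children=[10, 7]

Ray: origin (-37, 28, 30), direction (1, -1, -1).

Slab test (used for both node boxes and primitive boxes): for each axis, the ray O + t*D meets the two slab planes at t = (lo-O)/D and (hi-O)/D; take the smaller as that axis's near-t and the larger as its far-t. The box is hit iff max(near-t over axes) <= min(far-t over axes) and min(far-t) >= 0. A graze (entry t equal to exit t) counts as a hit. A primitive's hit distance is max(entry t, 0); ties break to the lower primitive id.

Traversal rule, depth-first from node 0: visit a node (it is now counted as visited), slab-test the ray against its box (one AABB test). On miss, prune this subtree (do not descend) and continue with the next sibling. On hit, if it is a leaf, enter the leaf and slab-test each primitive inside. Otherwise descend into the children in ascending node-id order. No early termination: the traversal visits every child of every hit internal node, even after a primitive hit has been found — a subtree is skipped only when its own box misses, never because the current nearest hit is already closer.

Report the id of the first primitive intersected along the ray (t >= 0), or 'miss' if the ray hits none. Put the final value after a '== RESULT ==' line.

Trace the traversal:
N0 x:[20,57] y:[8,45] z:[17,42] -> hit [20,42], descend [8, 18]
  N8 x:[20,36] y:[8,45] z:[17,42] -> hit [20,36], descend [3, 24]
    N3 x:[20,32] y:[30,45] z:[21,42] -> hit [30,32], descend [13, 16]
      N13 x:[21,26] y:[37,39] z:[34,42] -> miss, prune
      N16 x:[20,32] y:[30,45] z:[21,34] -> hit [30,32], descend [1, 9]
        N1 x:[27,32] y:[30,40] z:[25,34] -> hit [30,32] leaf, test {P5(miss), P7(miss)}
        N9 x:[20,26] y:[44,45] z:[21,25] -> miss, prune
    N24 x:[20,36] y:[8,32] z:[17,30] -> hit [20,30], descend [7, 10]
      N7 x:[20,31] y:[8,23] z:[17,30] -> hit [20,23], descend [4, 5]
        N4 x:[20,31] y:[8,17] z:[17,30] -> miss, prune
        N5 x:[22,23] y:[20,23] z:[20,22] -> hit [22,22] leaf, test {P10@t=22}
      N10 x:[21,36] y:[26,32] z:[18,30] -> hit [26,30] leaf, test {P9@t=26, P12(miss)}
  N18 x:[34,57] y:[12,45] z:[17,41] -> hit [34,41], descend [12, 14]
    N12 x:[34,50] y:[24,45] z:[19,39] -> hit [34,39], descend [6, 15]
      N6 x:[43,50] y:[24,42] z:[19,39] -> miss, prune
      N15 x:[34,42] y:[40,45] z:[27,37] -> miss, prune
    N14 x:[36,57] y:[12,29] z:[17,41] -> miss, prune

order=[0, 8, 3, 13, 16, 1, 9, 24, 7, 4, 5, 10, 18, 12, 6, 15, 14]  |boxes|=17  |leaves|=3  hit=P10

== RESULT ==
10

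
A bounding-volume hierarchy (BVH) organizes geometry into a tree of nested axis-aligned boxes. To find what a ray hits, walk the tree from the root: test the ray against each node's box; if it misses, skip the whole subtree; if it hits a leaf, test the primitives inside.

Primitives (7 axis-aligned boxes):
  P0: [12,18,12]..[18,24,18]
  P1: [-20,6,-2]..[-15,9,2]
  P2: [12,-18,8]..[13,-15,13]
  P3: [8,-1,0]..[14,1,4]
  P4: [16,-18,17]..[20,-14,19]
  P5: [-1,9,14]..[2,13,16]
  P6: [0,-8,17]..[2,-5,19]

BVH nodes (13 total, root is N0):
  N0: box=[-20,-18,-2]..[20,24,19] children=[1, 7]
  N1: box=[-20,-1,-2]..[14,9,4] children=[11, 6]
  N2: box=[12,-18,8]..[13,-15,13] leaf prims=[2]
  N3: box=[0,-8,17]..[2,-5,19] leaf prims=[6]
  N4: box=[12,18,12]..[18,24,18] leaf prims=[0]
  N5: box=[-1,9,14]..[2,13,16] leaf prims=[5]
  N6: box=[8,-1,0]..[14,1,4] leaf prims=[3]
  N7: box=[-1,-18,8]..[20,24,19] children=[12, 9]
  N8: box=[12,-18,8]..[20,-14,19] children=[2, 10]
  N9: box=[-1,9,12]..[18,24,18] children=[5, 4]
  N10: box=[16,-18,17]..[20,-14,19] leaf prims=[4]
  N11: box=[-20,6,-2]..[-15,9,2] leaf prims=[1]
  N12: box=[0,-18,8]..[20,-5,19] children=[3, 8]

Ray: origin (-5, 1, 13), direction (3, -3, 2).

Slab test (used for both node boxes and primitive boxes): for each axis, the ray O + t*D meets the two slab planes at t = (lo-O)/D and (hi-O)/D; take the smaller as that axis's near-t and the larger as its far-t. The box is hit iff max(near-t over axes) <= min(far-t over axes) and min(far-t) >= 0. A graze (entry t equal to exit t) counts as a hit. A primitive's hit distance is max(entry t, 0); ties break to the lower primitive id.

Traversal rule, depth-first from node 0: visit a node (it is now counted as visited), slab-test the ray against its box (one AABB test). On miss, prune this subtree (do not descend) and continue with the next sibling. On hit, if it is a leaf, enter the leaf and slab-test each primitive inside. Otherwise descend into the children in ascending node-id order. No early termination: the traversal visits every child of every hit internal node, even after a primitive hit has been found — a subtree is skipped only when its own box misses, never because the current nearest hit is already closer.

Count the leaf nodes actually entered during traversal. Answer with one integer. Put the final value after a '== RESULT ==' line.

Trace the traversal:
N0 x:[-5,25/3] y:[-23/3,19/3] z:[-15/2,3] -> hit [-5,3], descend [1, 7]
  N1 x:[-5,19/3] y:[-8/3,2/3] z:[-15/2,-9/2] -> miss, prune
  N7 x:[4/3,25/3] y:[-23/3,19/3] z:[-5/2,3] -> hit [4/3,3], descend [9, 12]
    N9 x:[4/3,23/3] y:[-23/3,-8/3] z:[-1/2,5/2] -> miss, prune
    N12 x:[5/3,25/3] y:[2,19/3] z:[-5/2,3] -> hit [2,3], descend [3, 8]
      N3 x:[5/3,7/3] y:[2,3] z:[2,3] -> hit [2,7/3] leaf, test {P6@t=2}
      N8 x:[17/3,25/3] y:[5,19/3] z:[-5/2,3] -> miss, prune

order=[0, 1, 7, 9, 12, 3, 8]  |boxes|=7  |leaves|=1  hit=P6

== RESULT ==
1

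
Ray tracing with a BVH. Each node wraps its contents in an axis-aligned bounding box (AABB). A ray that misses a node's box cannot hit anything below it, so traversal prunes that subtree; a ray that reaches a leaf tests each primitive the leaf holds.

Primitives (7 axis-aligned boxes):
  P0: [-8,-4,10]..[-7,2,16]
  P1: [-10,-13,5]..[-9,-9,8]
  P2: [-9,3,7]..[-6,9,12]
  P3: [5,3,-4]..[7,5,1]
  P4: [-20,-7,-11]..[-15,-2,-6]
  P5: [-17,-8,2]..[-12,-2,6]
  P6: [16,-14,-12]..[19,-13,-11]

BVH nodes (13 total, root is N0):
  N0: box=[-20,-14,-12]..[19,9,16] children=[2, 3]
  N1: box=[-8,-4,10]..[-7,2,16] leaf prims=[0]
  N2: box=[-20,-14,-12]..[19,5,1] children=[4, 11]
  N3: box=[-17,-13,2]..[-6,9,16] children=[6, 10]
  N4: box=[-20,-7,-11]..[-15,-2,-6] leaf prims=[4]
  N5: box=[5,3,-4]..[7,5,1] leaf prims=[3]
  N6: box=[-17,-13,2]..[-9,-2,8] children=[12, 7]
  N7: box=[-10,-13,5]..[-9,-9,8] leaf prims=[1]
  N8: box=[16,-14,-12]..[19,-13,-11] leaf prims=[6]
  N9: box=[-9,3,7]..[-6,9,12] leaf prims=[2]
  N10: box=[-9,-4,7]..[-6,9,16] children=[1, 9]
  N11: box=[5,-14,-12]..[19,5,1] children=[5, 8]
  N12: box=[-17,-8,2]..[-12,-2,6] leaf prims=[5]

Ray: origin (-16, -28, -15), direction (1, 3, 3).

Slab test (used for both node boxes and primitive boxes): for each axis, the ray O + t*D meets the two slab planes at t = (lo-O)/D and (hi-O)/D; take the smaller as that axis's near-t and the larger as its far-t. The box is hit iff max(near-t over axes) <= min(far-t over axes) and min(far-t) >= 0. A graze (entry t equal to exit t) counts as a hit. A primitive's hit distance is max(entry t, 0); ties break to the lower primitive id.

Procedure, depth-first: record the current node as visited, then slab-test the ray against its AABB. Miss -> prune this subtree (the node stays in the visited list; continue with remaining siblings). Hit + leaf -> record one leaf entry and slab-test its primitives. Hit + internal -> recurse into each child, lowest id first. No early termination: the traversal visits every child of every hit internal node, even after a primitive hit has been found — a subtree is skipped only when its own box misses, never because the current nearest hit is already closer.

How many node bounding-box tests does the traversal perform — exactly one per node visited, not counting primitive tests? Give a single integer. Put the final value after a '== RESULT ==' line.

Trace the traversal:
N0 x:[-4,35] y:[14/3,37/3] z:[1,31/3] -> hit [14/3,31/3], descend [2, 3]
  N2 x:[-4,35] y:[14/3,11] z:[1,16/3] -> hit [14/3,16/3], descend [4, 11]
    N4 x:[-4,1] y:[7,26/3] z:[4/3,3] -> miss, prune
    N11 x:[21,35] y:[14/3,11] z:[1,16/3] -> miss, prune
  N3 x:[-1,10] y:[5,37/3] z:[17/3,31/3] -> hit [17/3,10], descend [6, 10]
    N6 x:[-1,7] y:[5,26/3] z:[17/3,23/3] -> hit [17/3,7], descend [7, 12]
      N7 x:[6,7] y:[5,19/3] z:[20/3,23/3] -> miss, prune
      N12 x:[-1,4] y:[20/3,26/3] z:[17/3,7] -> miss, prune
    N10 x:[7,10] y:[8,37/3] z:[22/3,31/3] -> hit [8,10], descend [1, 9]
      N1 x:[8,9] y:[8,10] z:[25/3,31/3] -> hit [25/3,9] leaf, test {P0@t=25/3}
      N9 x:[7,10] y:[31/3,37/3] z:[22/3,9] -> miss, prune

Summary -> nodes [0, 2, 4, 11, 3, 6, 7, 12, 10, 1, 9]; box-tests=11; leaf-entries=1; first=P0

== RESULT ==
11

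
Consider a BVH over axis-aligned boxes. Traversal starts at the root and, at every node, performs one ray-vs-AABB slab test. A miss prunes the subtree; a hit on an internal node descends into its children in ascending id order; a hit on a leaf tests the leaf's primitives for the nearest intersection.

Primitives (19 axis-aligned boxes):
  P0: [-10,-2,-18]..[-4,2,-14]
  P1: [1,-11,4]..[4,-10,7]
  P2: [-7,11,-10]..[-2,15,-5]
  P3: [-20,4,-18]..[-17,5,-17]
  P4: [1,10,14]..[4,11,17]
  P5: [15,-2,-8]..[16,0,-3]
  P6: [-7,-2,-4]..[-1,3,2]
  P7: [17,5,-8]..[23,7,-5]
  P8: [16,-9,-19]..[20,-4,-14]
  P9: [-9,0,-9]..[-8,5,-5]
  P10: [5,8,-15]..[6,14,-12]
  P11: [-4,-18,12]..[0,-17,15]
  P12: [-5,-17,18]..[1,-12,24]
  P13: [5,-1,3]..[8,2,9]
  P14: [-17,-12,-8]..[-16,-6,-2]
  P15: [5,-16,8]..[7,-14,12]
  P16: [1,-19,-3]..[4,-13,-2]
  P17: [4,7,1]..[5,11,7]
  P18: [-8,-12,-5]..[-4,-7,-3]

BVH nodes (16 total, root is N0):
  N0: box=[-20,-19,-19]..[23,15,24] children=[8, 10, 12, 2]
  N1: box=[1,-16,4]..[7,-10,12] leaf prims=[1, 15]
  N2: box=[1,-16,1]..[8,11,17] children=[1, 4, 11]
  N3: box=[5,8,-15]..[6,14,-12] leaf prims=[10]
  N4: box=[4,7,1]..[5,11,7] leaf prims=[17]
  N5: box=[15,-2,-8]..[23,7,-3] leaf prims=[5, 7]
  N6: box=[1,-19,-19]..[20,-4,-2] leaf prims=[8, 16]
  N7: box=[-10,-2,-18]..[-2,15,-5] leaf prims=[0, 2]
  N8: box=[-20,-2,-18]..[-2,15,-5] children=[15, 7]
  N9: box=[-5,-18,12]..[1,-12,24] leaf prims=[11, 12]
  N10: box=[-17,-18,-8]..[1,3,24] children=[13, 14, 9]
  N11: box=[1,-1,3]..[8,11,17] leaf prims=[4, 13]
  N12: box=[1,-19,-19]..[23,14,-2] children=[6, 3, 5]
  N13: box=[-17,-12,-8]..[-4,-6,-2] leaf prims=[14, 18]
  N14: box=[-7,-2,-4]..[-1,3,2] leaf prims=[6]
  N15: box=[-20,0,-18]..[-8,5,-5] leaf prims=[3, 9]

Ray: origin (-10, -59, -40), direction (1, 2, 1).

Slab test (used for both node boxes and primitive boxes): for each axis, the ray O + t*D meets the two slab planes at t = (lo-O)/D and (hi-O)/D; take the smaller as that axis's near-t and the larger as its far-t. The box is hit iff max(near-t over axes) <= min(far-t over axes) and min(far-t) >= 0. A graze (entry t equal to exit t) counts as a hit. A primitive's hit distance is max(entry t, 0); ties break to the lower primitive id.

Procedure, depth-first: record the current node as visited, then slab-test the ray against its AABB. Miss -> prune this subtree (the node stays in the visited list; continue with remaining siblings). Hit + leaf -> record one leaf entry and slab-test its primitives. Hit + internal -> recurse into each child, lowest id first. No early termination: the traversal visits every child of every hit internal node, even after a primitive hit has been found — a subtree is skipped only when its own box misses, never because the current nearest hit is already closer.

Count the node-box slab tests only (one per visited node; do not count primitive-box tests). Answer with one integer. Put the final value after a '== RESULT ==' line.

Traverse from the root:
N0 x:[-10,33] y:[20,37] z:[21,64] -> hit [21,33], descend [2, 8, 10, 12]
  N2 x:[11,18] y:[43/2,35] z:[41,57] -> miss, prune
  N8 x:[-10,8] y:[57/2,37] z:[22,35] -> miss, prune
  N10 x:[-7,11] y:[41/2,31] z:[32,64] -> miss, prune
  N12 x:[11,33] y:[20,73/2] z:[21,38] -> hit [21,33], descend [3, 5, 6]
    N3 x:[15,16] y:[67/2,73/2] z:[25,28] -> miss, prune
    N5 x:[25,33] y:[57/2,33] z:[32,37] -> hit [32,33] leaf, test {P5(miss), P7@t=32}
    N6 x:[11,30] y:[20,55/2] z:[21,38] -> hit [21,55/2] leaf, test {P8@t=26, P16(miss)}

8 AABB tests over nodes [0, 2, 8, 10, 12, 3, 5, 6]; 2 leaves entered; closest P8.

== RESULT ==
8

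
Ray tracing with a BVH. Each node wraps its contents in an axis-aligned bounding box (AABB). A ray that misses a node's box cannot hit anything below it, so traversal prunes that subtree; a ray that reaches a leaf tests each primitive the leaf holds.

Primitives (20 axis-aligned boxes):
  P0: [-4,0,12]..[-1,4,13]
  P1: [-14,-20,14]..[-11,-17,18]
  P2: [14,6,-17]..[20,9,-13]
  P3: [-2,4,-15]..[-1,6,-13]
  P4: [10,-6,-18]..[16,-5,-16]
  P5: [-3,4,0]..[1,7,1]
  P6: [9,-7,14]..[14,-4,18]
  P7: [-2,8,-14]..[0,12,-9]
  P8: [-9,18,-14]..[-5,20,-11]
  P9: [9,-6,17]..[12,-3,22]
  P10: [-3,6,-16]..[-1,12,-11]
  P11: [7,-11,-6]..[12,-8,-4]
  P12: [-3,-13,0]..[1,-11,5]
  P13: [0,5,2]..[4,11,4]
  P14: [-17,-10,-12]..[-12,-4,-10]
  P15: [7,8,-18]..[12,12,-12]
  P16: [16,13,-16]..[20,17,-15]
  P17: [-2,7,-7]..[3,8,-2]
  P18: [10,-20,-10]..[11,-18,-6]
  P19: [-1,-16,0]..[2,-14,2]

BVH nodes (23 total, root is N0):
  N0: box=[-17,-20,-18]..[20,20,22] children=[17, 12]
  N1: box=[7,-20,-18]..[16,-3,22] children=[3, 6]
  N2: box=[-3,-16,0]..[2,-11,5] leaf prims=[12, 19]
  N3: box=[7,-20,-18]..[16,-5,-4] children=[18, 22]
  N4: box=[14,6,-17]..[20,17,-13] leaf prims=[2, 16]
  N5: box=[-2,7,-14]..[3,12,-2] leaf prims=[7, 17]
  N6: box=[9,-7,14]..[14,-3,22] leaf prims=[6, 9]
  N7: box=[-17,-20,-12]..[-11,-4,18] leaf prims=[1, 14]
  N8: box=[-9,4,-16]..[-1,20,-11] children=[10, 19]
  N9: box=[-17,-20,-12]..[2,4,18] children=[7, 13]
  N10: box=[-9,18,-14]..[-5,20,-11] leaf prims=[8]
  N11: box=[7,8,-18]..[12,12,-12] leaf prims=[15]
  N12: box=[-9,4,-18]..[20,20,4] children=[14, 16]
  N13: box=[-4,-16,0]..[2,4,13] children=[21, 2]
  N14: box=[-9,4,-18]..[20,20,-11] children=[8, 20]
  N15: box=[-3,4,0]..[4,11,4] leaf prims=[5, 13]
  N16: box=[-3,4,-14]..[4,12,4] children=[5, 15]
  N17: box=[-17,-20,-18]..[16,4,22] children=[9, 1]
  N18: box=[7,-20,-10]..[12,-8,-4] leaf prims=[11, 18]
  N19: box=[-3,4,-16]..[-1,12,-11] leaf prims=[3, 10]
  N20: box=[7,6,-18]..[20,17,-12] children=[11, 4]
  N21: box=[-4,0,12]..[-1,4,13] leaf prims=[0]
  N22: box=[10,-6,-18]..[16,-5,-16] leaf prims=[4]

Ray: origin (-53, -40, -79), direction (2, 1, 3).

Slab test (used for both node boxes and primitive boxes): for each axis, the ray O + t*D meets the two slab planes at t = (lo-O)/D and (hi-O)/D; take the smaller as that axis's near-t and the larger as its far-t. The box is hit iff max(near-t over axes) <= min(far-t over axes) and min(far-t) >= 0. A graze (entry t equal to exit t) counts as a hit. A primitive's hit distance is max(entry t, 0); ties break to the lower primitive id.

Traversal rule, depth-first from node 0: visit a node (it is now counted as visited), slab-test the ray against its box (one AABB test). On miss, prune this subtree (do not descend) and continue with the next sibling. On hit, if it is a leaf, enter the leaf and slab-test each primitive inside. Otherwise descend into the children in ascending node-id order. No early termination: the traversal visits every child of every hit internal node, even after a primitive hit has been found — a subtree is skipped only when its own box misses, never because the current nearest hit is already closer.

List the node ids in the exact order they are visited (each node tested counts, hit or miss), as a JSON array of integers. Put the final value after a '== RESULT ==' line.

Walk:
N0 x:[18,73/2] y:[20,60] z:[61/3,101/3] -> hit [61/3,101/3], descend [12, 17]
  N12 x:[22,73/2] y:[44,60] z:[61/3,83/3] -> miss, prune
  N17 x:[18,69/2] y:[20,44] z:[61/3,101/3] -> hit [61/3,101/3], descend [1, 9]
    N1 x:[30,69/2] y:[20,37] z:[61/3,101/3] -> hit [30,101/3], descend [3, 6]
      N3 x:[30,69/2] y:[20,35] z:[61/3,25] -> miss, prune
      N6 x:[31,67/2] y:[33,37] z:[31,101/3] -> hit [33,67/2] leaf, test {P6(miss), P9(miss)}
    N9 x:[18,55/2] y:[20,44] z:[67/3,97/3] -> hit [67/3,55/2], descend [7, 13]
      N7 x:[18,21] y:[20,36] z:[67/3,97/3] -> miss, prune
      N13 x:[49/2,55/2] y:[24,44] z:[79/3,92/3] -> hit [79/3,55/2], descend [2, 21]
        N2 x:[25,55/2] y:[24,29] z:[79/3,28] -> hit [79/3,55/2] leaf, test {P12@t=27, P19(miss)}
        N21 x:[49/2,26] y:[40,44] z:[91/3,92/3] -> miss, prune

Summary -> nodes [0, 12, 17, 1, 3, 6, 9, 7, 13, 2, 21]; box-tests=11; leaf-entries=2; first=P12

== RESULT ==
[0, 12, 17, 1, 3, 6, 9, 7, 13, 2, 21]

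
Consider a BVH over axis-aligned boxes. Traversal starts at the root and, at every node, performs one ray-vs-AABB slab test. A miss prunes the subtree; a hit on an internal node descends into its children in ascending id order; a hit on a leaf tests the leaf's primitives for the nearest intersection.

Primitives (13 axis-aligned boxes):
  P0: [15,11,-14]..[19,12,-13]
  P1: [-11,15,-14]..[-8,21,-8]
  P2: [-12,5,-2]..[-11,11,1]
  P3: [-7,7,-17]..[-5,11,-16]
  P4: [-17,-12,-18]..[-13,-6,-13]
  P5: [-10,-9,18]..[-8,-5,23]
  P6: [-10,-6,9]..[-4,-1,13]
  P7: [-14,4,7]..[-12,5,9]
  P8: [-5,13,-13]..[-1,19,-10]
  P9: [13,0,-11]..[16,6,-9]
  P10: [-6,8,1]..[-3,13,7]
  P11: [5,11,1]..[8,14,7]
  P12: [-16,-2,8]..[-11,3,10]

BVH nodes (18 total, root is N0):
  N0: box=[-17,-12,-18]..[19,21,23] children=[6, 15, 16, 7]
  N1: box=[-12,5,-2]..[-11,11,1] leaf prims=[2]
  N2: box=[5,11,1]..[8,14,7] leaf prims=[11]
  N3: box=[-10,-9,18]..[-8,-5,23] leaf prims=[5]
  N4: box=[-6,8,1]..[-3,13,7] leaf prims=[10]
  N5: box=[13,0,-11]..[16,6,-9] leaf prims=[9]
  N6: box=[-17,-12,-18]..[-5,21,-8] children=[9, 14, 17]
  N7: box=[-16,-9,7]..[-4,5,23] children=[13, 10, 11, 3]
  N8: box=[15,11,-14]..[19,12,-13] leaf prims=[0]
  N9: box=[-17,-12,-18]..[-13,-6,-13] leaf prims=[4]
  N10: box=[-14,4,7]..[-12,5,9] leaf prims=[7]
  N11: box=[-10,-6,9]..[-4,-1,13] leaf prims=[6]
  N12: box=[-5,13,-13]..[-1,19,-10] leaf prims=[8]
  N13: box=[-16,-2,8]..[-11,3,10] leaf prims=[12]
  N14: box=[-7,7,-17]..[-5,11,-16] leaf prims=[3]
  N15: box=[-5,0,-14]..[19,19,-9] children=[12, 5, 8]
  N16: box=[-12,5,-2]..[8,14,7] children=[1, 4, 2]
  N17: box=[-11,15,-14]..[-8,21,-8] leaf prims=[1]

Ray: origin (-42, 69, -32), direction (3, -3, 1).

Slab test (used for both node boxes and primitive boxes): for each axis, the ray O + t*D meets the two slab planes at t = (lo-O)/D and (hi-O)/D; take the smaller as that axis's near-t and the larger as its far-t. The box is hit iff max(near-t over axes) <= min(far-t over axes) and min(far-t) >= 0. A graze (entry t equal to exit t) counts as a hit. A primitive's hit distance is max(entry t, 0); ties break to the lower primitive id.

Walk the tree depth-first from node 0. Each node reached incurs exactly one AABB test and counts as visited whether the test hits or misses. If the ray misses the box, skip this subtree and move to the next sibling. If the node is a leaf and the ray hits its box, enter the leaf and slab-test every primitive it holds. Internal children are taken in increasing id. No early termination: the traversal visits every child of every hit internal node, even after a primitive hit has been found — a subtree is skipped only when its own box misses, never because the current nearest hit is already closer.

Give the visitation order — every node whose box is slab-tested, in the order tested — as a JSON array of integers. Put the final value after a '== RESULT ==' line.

Traverse from the root:
N0 x:[25/3,61/3] y:[16,27] z:[14,55] -> hit [16,61/3], descend [6, 7, 15, 16]
  N6 x:[25/3,37/3] y:[16,27] z:[14,24] -> miss, prune
  N7 x:[26/3,38/3] y:[64/3,26] z:[39,55] -> miss, prune
  N15 x:[37/3,61/3] y:[50/3,23] z:[18,23] -> hit [18,61/3], descend [5, 8, 12]
    N5 x:[55/3,58/3] y:[21,23] z:[21,23] -> miss, prune
    N8 x:[19,61/3] y:[19,58/3] z:[18,19] -> hit [19,19] leaf, test {P0@t=19}
    N12 x:[37/3,41/3] y:[50/3,56/3] z:[19,22] -> miss, prune
  N16 x:[10,50/3] y:[55/3,64/3] z:[30,39] -> miss, prune

order=[0, 6, 7, 15, 5, 8, 12, 16]  |boxes|=8  |leaves|=1  hit=P0

== RESULT ==
[0, 6, 7, 15, 5, 8, 12, 16]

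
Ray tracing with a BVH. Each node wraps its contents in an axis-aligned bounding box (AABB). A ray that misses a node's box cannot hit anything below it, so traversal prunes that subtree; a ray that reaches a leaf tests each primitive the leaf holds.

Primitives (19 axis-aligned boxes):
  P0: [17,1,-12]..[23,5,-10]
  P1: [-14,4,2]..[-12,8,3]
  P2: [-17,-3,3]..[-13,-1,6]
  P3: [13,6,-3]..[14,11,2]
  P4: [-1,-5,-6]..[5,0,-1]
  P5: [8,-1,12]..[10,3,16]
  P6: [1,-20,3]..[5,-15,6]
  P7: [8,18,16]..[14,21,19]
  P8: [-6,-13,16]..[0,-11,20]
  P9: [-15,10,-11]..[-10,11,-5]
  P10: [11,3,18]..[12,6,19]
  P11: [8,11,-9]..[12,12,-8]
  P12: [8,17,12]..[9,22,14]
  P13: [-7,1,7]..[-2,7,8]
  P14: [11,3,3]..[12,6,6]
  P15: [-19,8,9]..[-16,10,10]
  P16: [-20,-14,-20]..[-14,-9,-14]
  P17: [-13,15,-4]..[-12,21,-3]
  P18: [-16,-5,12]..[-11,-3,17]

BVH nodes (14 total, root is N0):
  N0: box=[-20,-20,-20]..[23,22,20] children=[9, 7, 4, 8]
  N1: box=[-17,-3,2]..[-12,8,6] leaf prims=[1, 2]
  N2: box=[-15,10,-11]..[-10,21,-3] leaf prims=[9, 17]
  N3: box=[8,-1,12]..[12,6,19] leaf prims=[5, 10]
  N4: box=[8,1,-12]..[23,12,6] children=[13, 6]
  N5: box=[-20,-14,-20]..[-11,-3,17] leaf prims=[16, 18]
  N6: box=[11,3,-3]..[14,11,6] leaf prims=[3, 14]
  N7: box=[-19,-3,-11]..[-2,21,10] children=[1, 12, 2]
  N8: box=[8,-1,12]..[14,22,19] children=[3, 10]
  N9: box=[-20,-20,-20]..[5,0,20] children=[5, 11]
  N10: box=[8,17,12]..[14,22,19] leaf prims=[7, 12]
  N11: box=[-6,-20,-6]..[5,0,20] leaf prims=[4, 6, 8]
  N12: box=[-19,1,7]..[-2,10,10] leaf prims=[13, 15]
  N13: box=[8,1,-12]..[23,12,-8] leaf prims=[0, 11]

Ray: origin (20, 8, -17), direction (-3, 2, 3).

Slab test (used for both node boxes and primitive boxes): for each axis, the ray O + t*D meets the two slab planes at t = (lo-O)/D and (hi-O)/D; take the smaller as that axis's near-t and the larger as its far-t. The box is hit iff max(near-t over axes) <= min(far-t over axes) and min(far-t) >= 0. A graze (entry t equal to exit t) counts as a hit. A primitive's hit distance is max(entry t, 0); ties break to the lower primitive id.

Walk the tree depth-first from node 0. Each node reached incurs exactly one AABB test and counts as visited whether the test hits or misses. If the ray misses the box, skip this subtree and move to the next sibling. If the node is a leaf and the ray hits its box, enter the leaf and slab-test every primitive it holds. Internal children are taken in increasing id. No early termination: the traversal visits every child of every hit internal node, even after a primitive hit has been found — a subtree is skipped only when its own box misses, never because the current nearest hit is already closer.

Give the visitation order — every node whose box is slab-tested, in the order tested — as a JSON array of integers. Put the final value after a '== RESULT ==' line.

Trace the traversal:
N0 x:[-1,40/3] y:[-14,7] z:[-1,37/3] -> hit [-1,7], descend [4, 7, 8, 9]
  N4 x:[-1,4] y:[-7/2,2] z:[5/3,23/3] -> hit [5/3,2], descend [6, 13]
    N6 x:[2,3] y:[-5/2,3/2] z:[14/3,23/3] -> miss, prune
    N13 x:[-1,4] y:[-7/2,2] z:[5/3,3] -> hit [5/3,2] leaf, test {P0(miss), P11(miss)}
  N7 x:[22/3,13] y:[-11/2,13/2] z:[2,9] -> miss, prune
  N8 x:[2,4] y:[-9/2,7] z:[29/3,12] -> miss, prune
  N9 x:[5,40/3] y:[-14,-4] z:[-1,37/3] -> miss, prune

Summary -> nodes [0, 4, 6, 13, 7, 8, 9]; box-tests=7; leaf-entries=1; first=miss

== RESULT ==
[0, 4, 6, 13, 7, 8, 9]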